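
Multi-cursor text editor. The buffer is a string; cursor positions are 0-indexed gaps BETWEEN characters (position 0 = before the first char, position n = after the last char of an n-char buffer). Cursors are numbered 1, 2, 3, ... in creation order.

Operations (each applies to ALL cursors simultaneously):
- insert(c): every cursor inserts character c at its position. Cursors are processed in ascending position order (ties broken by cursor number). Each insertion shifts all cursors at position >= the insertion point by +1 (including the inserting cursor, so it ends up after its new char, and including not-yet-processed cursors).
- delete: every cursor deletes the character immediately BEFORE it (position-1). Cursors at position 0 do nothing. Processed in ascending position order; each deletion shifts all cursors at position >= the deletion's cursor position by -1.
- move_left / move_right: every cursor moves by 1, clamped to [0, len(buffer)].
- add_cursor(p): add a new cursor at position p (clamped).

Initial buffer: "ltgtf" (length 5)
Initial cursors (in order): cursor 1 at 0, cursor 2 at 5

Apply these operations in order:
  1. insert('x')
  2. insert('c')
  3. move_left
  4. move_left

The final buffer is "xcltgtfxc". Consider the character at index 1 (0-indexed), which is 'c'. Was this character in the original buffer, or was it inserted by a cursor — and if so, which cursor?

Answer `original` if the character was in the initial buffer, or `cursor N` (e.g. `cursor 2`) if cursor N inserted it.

After op 1 (insert('x')): buffer="xltgtfx" (len 7), cursors c1@1 c2@7, authorship 1.....2
After op 2 (insert('c')): buffer="xcltgtfxc" (len 9), cursors c1@2 c2@9, authorship 11.....22
After op 3 (move_left): buffer="xcltgtfxc" (len 9), cursors c1@1 c2@8, authorship 11.....22
After op 4 (move_left): buffer="xcltgtfxc" (len 9), cursors c1@0 c2@7, authorship 11.....22
Authorship (.=original, N=cursor N): 1 1 . . . . . 2 2
Index 1: author = 1

Answer: cursor 1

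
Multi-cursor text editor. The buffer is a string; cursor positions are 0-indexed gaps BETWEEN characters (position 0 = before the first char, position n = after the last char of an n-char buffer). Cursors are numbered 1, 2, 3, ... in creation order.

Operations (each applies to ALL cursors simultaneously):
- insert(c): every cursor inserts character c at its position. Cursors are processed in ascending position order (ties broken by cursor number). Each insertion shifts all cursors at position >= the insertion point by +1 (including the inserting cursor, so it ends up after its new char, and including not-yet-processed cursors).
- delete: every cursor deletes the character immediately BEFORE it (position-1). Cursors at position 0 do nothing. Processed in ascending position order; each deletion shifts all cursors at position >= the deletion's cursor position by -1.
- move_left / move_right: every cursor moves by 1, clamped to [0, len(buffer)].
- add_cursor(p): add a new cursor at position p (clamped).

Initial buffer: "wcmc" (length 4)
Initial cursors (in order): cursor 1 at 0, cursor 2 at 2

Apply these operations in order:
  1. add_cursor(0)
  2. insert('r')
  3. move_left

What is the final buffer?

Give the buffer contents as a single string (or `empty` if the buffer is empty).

Answer: rrwcrmc

Derivation:
After op 1 (add_cursor(0)): buffer="wcmc" (len 4), cursors c1@0 c3@0 c2@2, authorship ....
After op 2 (insert('r')): buffer="rrwcrmc" (len 7), cursors c1@2 c3@2 c2@5, authorship 13..2..
After op 3 (move_left): buffer="rrwcrmc" (len 7), cursors c1@1 c3@1 c2@4, authorship 13..2..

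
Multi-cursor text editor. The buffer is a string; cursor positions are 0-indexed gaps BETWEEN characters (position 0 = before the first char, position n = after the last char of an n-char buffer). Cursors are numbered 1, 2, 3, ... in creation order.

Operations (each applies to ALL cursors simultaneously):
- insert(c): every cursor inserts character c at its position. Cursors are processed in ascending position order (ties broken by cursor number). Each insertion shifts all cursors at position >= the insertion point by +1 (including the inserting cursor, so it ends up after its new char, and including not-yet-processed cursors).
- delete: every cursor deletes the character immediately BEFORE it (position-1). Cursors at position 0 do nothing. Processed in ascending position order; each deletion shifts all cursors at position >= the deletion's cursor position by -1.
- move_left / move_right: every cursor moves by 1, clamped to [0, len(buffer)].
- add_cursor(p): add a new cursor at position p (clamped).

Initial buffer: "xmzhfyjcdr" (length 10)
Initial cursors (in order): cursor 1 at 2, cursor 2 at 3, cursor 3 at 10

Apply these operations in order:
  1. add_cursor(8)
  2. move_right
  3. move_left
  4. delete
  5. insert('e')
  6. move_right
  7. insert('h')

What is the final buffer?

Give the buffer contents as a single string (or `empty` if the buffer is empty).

Answer: xeehhhfyjeerhh

Derivation:
After op 1 (add_cursor(8)): buffer="xmzhfyjcdr" (len 10), cursors c1@2 c2@3 c4@8 c3@10, authorship ..........
After op 2 (move_right): buffer="xmzhfyjcdr" (len 10), cursors c1@3 c2@4 c4@9 c3@10, authorship ..........
After op 3 (move_left): buffer="xmzhfyjcdr" (len 10), cursors c1@2 c2@3 c4@8 c3@9, authorship ..........
After op 4 (delete): buffer="xhfyjr" (len 6), cursors c1@1 c2@1 c3@5 c4@5, authorship ......
After op 5 (insert('e')): buffer="xeehfyjeer" (len 10), cursors c1@3 c2@3 c3@9 c4@9, authorship .12....34.
After op 6 (move_right): buffer="xeehfyjeer" (len 10), cursors c1@4 c2@4 c3@10 c4@10, authorship .12....34.
After op 7 (insert('h')): buffer="xeehhhfyjeerhh" (len 14), cursors c1@6 c2@6 c3@14 c4@14, authorship .12.12...34.34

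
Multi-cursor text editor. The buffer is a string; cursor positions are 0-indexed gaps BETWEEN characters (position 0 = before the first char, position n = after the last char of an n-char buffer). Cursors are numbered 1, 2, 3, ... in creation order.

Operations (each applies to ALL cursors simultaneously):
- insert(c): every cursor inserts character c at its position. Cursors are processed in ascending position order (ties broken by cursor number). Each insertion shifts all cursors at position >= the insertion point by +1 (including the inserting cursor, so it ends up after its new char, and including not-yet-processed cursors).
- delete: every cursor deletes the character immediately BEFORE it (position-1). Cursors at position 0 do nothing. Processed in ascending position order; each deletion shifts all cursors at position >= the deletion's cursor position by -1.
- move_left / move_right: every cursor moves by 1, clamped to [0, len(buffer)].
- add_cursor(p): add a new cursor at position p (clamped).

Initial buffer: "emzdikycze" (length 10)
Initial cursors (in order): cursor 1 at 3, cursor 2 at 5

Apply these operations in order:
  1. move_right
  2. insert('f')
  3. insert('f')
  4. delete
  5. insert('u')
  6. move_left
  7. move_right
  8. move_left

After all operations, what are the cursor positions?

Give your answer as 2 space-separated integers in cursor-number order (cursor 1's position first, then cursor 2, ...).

After op 1 (move_right): buffer="emzdikycze" (len 10), cursors c1@4 c2@6, authorship ..........
After op 2 (insert('f')): buffer="emzdfikfycze" (len 12), cursors c1@5 c2@8, authorship ....1..2....
After op 3 (insert('f')): buffer="emzdffikffycze" (len 14), cursors c1@6 c2@10, authorship ....11..22....
After op 4 (delete): buffer="emzdfikfycze" (len 12), cursors c1@5 c2@8, authorship ....1..2....
After op 5 (insert('u')): buffer="emzdfuikfuycze" (len 14), cursors c1@6 c2@10, authorship ....11..22....
After op 6 (move_left): buffer="emzdfuikfuycze" (len 14), cursors c1@5 c2@9, authorship ....11..22....
After op 7 (move_right): buffer="emzdfuikfuycze" (len 14), cursors c1@6 c2@10, authorship ....11..22....
After op 8 (move_left): buffer="emzdfuikfuycze" (len 14), cursors c1@5 c2@9, authorship ....11..22....

Answer: 5 9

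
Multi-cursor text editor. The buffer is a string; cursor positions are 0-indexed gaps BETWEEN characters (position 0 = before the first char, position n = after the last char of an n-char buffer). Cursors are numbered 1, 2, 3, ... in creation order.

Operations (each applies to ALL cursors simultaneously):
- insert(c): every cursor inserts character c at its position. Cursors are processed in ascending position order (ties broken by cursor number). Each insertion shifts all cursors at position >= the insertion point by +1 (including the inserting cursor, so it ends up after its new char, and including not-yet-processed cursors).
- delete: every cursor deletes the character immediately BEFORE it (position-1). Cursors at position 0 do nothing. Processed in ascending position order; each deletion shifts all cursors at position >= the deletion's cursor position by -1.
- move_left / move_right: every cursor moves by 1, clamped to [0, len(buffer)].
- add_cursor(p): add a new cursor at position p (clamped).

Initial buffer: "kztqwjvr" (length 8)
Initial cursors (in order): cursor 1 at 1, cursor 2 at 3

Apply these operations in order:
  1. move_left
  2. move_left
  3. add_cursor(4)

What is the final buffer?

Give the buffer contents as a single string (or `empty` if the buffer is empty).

After op 1 (move_left): buffer="kztqwjvr" (len 8), cursors c1@0 c2@2, authorship ........
After op 2 (move_left): buffer="kztqwjvr" (len 8), cursors c1@0 c2@1, authorship ........
After op 3 (add_cursor(4)): buffer="kztqwjvr" (len 8), cursors c1@0 c2@1 c3@4, authorship ........

Answer: kztqwjvr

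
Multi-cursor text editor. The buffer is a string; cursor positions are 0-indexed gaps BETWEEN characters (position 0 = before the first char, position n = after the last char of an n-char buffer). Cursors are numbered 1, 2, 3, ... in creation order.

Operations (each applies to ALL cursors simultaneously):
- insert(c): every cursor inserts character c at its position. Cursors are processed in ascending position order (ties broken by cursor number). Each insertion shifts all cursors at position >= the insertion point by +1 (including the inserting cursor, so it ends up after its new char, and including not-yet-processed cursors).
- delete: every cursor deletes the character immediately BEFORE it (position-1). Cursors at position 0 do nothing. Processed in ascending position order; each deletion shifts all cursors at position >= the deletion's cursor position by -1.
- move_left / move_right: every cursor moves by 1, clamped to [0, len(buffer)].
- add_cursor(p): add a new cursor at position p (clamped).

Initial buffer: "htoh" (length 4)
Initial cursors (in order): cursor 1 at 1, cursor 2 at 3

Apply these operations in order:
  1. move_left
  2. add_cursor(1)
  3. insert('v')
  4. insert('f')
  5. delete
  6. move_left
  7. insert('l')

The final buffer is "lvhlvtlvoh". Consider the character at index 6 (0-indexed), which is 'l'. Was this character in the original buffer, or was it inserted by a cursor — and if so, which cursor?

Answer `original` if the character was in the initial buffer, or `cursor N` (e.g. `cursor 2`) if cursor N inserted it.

After op 1 (move_left): buffer="htoh" (len 4), cursors c1@0 c2@2, authorship ....
After op 2 (add_cursor(1)): buffer="htoh" (len 4), cursors c1@0 c3@1 c2@2, authorship ....
After op 3 (insert('v')): buffer="vhvtvoh" (len 7), cursors c1@1 c3@3 c2@5, authorship 1.3.2..
After op 4 (insert('f')): buffer="vfhvftvfoh" (len 10), cursors c1@2 c3@5 c2@8, authorship 11.33.22..
After op 5 (delete): buffer="vhvtvoh" (len 7), cursors c1@1 c3@3 c2@5, authorship 1.3.2..
After op 6 (move_left): buffer="vhvtvoh" (len 7), cursors c1@0 c3@2 c2@4, authorship 1.3.2..
After op 7 (insert('l')): buffer="lvhlvtlvoh" (len 10), cursors c1@1 c3@4 c2@7, authorship 11.33.22..
Authorship (.=original, N=cursor N): 1 1 . 3 3 . 2 2 . .
Index 6: author = 2

Answer: cursor 2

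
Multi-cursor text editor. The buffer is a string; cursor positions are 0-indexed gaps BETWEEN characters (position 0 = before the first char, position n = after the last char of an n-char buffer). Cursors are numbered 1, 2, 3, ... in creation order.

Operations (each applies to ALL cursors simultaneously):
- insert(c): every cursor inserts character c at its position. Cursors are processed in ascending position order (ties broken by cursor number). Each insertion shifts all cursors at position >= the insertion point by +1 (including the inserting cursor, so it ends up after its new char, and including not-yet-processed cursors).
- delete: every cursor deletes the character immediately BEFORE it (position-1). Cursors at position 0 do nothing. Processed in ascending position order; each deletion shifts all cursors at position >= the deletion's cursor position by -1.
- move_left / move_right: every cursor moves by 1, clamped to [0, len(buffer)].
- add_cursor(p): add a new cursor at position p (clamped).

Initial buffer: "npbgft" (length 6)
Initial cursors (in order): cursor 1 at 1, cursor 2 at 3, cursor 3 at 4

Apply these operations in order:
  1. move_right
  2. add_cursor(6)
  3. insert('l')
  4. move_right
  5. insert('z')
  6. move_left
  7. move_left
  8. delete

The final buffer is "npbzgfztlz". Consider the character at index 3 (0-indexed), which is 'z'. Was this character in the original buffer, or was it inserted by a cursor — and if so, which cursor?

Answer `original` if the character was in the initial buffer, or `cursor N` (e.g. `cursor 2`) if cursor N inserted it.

Answer: cursor 1

Derivation:
After op 1 (move_right): buffer="npbgft" (len 6), cursors c1@2 c2@4 c3@5, authorship ......
After op 2 (add_cursor(6)): buffer="npbgft" (len 6), cursors c1@2 c2@4 c3@5 c4@6, authorship ......
After op 3 (insert('l')): buffer="nplbglfltl" (len 10), cursors c1@3 c2@6 c3@8 c4@10, authorship ..1..2.3.4
After op 4 (move_right): buffer="nplbglfltl" (len 10), cursors c1@4 c2@7 c3@9 c4@10, authorship ..1..2.3.4
After op 5 (insert('z')): buffer="nplbzglfzltzlz" (len 14), cursors c1@5 c2@9 c3@12 c4@14, authorship ..1.1.2.23.344
After op 6 (move_left): buffer="nplbzglfzltzlz" (len 14), cursors c1@4 c2@8 c3@11 c4@13, authorship ..1.1.2.23.344
After op 7 (move_left): buffer="nplbzglfzltzlz" (len 14), cursors c1@3 c2@7 c3@10 c4@12, authorship ..1.1.2.23.344
After op 8 (delete): buffer="npbzgfztlz" (len 10), cursors c1@2 c2@5 c3@7 c4@8, authorship ...1..2.44
Authorship (.=original, N=cursor N): . . . 1 . . 2 . 4 4
Index 3: author = 1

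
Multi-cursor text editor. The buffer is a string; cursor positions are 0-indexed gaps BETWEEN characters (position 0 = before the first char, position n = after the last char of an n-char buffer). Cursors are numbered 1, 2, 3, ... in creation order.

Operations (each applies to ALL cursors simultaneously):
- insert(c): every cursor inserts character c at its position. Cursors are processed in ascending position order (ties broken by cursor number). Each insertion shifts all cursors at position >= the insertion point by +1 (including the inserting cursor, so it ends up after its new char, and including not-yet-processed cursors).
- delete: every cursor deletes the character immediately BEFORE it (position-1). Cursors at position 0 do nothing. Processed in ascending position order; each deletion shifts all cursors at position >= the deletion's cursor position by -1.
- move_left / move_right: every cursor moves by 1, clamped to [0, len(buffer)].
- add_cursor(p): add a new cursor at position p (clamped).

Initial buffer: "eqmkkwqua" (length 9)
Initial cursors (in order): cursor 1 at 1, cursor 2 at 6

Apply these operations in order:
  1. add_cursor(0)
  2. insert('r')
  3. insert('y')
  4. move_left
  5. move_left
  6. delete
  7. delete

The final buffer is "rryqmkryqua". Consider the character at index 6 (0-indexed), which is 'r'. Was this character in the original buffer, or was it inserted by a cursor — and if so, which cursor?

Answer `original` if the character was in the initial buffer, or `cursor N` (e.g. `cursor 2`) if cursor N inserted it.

Answer: cursor 2

Derivation:
After op 1 (add_cursor(0)): buffer="eqmkkwqua" (len 9), cursors c3@0 c1@1 c2@6, authorship .........
After op 2 (insert('r')): buffer="rerqmkkwrqua" (len 12), cursors c3@1 c1@3 c2@9, authorship 3.1.....2...
After op 3 (insert('y')): buffer="ryeryqmkkwryqua" (len 15), cursors c3@2 c1@5 c2@12, authorship 33.11.....22...
After op 4 (move_left): buffer="ryeryqmkkwryqua" (len 15), cursors c3@1 c1@4 c2@11, authorship 33.11.....22...
After op 5 (move_left): buffer="ryeryqmkkwryqua" (len 15), cursors c3@0 c1@3 c2@10, authorship 33.11.....22...
After op 6 (delete): buffer="ryryqmkkryqua" (len 13), cursors c3@0 c1@2 c2@8, authorship 3311....22...
After op 7 (delete): buffer="rryqmkryqua" (len 11), cursors c3@0 c1@1 c2@6, authorship 311...22...
Authorship (.=original, N=cursor N): 3 1 1 . . . 2 2 . . .
Index 6: author = 2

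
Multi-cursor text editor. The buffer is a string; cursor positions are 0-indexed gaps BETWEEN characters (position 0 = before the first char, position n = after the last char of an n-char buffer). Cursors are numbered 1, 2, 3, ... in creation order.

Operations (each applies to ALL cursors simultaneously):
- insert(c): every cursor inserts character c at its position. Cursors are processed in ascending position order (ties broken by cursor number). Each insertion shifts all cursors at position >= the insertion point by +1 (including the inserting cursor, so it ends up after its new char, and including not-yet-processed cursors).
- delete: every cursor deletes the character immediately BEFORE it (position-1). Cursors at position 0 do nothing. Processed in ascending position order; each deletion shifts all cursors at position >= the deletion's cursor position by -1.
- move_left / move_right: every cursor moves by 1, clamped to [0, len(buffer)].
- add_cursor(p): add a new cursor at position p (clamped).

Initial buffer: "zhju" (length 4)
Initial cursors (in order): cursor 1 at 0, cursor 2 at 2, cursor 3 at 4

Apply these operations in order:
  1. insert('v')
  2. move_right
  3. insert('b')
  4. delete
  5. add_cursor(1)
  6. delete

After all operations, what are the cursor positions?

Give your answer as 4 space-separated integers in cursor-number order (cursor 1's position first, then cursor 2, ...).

Answer: 0 2 3 0

Derivation:
After op 1 (insert('v')): buffer="vzhvjuv" (len 7), cursors c1@1 c2@4 c3@7, authorship 1..2..3
After op 2 (move_right): buffer="vzhvjuv" (len 7), cursors c1@2 c2@5 c3@7, authorship 1..2..3
After op 3 (insert('b')): buffer="vzbhvjbuvb" (len 10), cursors c1@3 c2@7 c3@10, authorship 1.1.2.2.33
After op 4 (delete): buffer="vzhvjuv" (len 7), cursors c1@2 c2@5 c3@7, authorship 1..2..3
After op 5 (add_cursor(1)): buffer="vzhvjuv" (len 7), cursors c4@1 c1@2 c2@5 c3@7, authorship 1..2..3
After op 6 (delete): buffer="hvu" (len 3), cursors c1@0 c4@0 c2@2 c3@3, authorship .2.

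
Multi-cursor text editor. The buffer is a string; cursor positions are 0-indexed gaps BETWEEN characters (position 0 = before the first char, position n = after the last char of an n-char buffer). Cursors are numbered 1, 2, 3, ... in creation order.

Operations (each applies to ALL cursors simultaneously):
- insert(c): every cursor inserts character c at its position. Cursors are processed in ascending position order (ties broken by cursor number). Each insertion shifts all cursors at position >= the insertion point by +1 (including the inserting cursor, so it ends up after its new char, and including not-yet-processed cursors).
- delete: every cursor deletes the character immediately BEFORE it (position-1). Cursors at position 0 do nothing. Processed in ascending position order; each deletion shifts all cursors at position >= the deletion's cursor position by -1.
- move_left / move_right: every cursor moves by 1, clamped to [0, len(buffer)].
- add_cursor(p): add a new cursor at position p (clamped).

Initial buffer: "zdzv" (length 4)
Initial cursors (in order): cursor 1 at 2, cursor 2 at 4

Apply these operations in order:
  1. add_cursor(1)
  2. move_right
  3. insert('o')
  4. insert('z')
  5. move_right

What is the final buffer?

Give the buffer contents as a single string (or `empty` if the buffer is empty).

Answer: zdozzozvoz

Derivation:
After op 1 (add_cursor(1)): buffer="zdzv" (len 4), cursors c3@1 c1@2 c2@4, authorship ....
After op 2 (move_right): buffer="zdzv" (len 4), cursors c3@2 c1@3 c2@4, authorship ....
After op 3 (insert('o')): buffer="zdozovo" (len 7), cursors c3@3 c1@5 c2@7, authorship ..3.1.2
After op 4 (insert('z')): buffer="zdozzozvoz" (len 10), cursors c3@4 c1@7 c2@10, authorship ..33.11.22
After op 5 (move_right): buffer="zdozzozvoz" (len 10), cursors c3@5 c1@8 c2@10, authorship ..33.11.22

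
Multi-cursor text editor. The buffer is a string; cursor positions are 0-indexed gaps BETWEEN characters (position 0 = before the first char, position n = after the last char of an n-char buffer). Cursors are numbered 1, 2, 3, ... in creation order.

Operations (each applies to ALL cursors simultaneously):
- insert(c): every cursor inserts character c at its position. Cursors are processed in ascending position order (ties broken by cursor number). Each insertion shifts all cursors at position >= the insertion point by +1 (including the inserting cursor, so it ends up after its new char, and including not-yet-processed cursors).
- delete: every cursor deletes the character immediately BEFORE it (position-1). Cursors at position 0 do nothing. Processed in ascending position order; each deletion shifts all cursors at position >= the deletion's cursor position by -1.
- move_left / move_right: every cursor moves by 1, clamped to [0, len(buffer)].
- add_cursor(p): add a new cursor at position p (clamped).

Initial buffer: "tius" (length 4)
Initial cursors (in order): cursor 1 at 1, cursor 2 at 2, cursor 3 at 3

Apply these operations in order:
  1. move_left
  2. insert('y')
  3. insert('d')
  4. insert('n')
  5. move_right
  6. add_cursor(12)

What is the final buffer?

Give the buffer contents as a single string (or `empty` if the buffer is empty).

After op 1 (move_left): buffer="tius" (len 4), cursors c1@0 c2@1 c3@2, authorship ....
After op 2 (insert('y')): buffer="ytyiyus" (len 7), cursors c1@1 c2@3 c3@5, authorship 1.2.3..
After op 3 (insert('d')): buffer="ydtydiydus" (len 10), cursors c1@2 c2@5 c3@8, authorship 11.22.33..
After op 4 (insert('n')): buffer="ydntydniydnus" (len 13), cursors c1@3 c2@7 c3@11, authorship 111.222.333..
After op 5 (move_right): buffer="ydntydniydnus" (len 13), cursors c1@4 c2@8 c3@12, authorship 111.222.333..
After op 6 (add_cursor(12)): buffer="ydntydniydnus" (len 13), cursors c1@4 c2@8 c3@12 c4@12, authorship 111.222.333..

Answer: ydntydniydnus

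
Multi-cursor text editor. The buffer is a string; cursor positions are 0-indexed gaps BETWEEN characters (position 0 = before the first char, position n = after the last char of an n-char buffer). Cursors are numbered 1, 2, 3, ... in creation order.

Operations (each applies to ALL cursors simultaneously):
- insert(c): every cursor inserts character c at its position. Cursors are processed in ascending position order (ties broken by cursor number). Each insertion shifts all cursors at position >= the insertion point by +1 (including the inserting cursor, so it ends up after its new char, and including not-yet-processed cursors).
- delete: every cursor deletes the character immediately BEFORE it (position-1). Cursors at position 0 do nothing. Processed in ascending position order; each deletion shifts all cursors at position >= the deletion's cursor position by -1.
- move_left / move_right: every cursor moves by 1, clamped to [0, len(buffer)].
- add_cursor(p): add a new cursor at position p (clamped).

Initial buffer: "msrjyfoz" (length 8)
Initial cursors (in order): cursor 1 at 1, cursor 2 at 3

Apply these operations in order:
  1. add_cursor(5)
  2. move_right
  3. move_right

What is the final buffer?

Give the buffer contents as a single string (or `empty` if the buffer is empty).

Answer: msrjyfoz

Derivation:
After op 1 (add_cursor(5)): buffer="msrjyfoz" (len 8), cursors c1@1 c2@3 c3@5, authorship ........
After op 2 (move_right): buffer="msrjyfoz" (len 8), cursors c1@2 c2@4 c3@6, authorship ........
After op 3 (move_right): buffer="msrjyfoz" (len 8), cursors c1@3 c2@5 c3@7, authorship ........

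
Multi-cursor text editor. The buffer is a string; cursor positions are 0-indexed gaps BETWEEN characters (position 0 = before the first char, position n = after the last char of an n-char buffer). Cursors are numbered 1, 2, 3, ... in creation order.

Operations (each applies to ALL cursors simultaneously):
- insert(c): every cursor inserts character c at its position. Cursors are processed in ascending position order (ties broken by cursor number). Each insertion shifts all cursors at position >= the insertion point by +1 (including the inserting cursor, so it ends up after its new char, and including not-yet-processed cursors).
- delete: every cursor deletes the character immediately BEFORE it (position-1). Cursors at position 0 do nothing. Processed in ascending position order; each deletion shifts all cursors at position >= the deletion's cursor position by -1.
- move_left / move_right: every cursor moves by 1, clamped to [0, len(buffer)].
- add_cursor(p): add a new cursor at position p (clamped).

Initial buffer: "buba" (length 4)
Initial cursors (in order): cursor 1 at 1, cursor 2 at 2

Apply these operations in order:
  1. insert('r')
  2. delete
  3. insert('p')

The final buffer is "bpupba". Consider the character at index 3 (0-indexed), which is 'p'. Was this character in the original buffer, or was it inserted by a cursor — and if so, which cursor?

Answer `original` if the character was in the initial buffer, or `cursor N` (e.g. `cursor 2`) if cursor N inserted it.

After op 1 (insert('r')): buffer="brurba" (len 6), cursors c1@2 c2@4, authorship .1.2..
After op 2 (delete): buffer="buba" (len 4), cursors c1@1 c2@2, authorship ....
After op 3 (insert('p')): buffer="bpupba" (len 6), cursors c1@2 c2@4, authorship .1.2..
Authorship (.=original, N=cursor N): . 1 . 2 . .
Index 3: author = 2

Answer: cursor 2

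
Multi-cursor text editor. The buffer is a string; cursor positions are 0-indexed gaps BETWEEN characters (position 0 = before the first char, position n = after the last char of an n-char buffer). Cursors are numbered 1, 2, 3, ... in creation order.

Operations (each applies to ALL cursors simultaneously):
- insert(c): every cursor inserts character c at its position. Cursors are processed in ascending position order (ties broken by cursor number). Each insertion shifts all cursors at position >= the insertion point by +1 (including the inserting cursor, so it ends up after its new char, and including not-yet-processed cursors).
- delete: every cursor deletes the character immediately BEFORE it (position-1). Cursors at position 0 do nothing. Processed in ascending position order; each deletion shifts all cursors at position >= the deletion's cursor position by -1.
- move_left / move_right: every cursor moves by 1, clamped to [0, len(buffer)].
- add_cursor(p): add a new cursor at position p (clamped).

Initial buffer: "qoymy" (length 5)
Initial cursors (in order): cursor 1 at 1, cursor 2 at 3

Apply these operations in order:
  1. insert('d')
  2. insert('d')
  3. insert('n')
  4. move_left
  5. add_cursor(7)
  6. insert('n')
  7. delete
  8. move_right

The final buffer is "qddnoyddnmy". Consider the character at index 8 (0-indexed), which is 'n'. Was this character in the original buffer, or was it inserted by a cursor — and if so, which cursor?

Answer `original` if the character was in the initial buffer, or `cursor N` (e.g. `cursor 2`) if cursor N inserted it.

After op 1 (insert('d')): buffer="qdoydmy" (len 7), cursors c1@2 c2@5, authorship .1..2..
After op 2 (insert('d')): buffer="qddoyddmy" (len 9), cursors c1@3 c2@7, authorship .11..22..
After op 3 (insert('n')): buffer="qddnoyddnmy" (len 11), cursors c1@4 c2@9, authorship .111..222..
After op 4 (move_left): buffer="qddnoyddnmy" (len 11), cursors c1@3 c2@8, authorship .111..222..
After op 5 (add_cursor(7)): buffer="qddnoyddnmy" (len 11), cursors c1@3 c3@7 c2@8, authorship .111..222..
After op 6 (insert('n')): buffer="qddnnoydndnnmy" (len 14), cursors c1@4 c3@9 c2@11, authorship .1111..23222..
After op 7 (delete): buffer="qddnoyddnmy" (len 11), cursors c1@3 c3@7 c2@8, authorship .111..222..
After op 8 (move_right): buffer="qddnoyddnmy" (len 11), cursors c1@4 c3@8 c2@9, authorship .111..222..
Authorship (.=original, N=cursor N): . 1 1 1 . . 2 2 2 . .
Index 8: author = 2

Answer: cursor 2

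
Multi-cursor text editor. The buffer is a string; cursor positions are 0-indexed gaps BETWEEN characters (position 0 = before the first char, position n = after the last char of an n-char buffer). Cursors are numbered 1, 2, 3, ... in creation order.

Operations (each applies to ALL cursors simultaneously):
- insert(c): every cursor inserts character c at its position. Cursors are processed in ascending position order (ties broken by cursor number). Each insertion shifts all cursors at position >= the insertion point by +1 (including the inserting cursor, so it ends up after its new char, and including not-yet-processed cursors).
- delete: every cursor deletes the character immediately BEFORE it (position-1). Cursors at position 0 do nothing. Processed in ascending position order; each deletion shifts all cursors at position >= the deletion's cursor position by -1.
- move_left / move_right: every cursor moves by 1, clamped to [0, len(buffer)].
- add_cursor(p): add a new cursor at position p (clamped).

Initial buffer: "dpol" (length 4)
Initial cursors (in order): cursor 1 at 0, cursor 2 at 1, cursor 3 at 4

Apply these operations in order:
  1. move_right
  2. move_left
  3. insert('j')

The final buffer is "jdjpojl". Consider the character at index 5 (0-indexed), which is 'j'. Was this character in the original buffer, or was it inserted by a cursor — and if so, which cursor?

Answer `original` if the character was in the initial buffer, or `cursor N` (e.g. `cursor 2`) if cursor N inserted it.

Answer: cursor 3

Derivation:
After op 1 (move_right): buffer="dpol" (len 4), cursors c1@1 c2@2 c3@4, authorship ....
After op 2 (move_left): buffer="dpol" (len 4), cursors c1@0 c2@1 c3@3, authorship ....
After op 3 (insert('j')): buffer="jdjpojl" (len 7), cursors c1@1 c2@3 c3@6, authorship 1.2..3.
Authorship (.=original, N=cursor N): 1 . 2 . . 3 .
Index 5: author = 3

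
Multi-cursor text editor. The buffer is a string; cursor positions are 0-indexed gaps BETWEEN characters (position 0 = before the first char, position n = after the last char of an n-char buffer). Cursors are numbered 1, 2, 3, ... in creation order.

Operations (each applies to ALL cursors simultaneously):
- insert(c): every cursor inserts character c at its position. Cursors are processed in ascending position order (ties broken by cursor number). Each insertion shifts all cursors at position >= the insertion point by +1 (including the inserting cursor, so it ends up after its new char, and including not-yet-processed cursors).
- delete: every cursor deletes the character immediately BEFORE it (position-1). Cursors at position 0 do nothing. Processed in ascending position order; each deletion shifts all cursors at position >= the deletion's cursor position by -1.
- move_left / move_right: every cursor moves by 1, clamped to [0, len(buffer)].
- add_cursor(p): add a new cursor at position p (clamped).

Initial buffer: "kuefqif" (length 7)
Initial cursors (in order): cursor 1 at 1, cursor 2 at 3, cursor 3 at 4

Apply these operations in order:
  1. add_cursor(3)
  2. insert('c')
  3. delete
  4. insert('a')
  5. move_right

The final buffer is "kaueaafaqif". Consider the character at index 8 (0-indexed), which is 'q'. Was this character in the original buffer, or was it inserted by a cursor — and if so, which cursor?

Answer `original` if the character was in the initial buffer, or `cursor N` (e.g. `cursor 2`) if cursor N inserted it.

After op 1 (add_cursor(3)): buffer="kuefqif" (len 7), cursors c1@1 c2@3 c4@3 c3@4, authorship .......
After op 2 (insert('c')): buffer="kcueccfcqif" (len 11), cursors c1@2 c2@6 c4@6 c3@8, authorship .1..24.3...
After op 3 (delete): buffer="kuefqif" (len 7), cursors c1@1 c2@3 c4@3 c3@4, authorship .......
After op 4 (insert('a')): buffer="kaueaafaqif" (len 11), cursors c1@2 c2@6 c4@6 c3@8, authorship .1..24.3...
After op 5 (move_right): buffer="kaueaafaqif" (len 11), cursors c1@3 c2@7 c4@7 c3@9, authorship .1..24.3...
Authorship (.=original, N=cursor N): . 1 . . 2 4 . 3 . . .
Index 8: author = original

Answer: original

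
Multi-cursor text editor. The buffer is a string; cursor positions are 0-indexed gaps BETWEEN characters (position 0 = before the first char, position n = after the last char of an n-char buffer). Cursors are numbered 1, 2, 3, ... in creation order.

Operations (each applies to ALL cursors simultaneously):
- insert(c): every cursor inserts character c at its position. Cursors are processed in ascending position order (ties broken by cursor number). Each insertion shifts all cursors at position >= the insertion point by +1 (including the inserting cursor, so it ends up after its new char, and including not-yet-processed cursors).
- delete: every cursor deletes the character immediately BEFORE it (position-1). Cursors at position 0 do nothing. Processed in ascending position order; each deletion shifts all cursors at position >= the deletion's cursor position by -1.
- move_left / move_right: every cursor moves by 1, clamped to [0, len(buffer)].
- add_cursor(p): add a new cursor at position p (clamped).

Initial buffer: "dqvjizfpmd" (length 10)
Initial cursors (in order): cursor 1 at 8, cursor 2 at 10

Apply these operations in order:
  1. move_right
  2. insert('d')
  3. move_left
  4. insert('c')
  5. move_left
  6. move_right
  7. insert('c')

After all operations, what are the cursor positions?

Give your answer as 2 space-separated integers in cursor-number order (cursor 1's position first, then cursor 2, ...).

Answer: 11 15

Derivation:
After op 1 (move_right): buffer="dqvjizfpmd" (len 10), cursors c1@9 c2@10, authorship ..........
After op 2 (insert('d')): buffer="dqvjizfpmddd" (len 12), cursors c1@10 c2@12, authorship .........1.2
After op 3 (move_left): buffer="dqvjizfpmddd" (len 12), cursors c1@9 c2@11, authorship .........1.2
After op 4 (insert('c')): buffer="dqvjizfpmcddcd" (len 14), cursors c1@10 c2@13, authorship .........11.22
After op 5 (move_left): buffer="dqvjizfpmcddcd" (len 14), cursors c1@9 c2@12, authorship .........11.22
After op 6 (move_right): buffer="dqvjizfpmcddcd" (len 14), cursors c1@10 c2@13, authorship .........11.22
After op 7 (insert('c')): buffer="dqvjizfpmccddccd" (len 16), cursors c1@11 c2@15, authorship .........111.222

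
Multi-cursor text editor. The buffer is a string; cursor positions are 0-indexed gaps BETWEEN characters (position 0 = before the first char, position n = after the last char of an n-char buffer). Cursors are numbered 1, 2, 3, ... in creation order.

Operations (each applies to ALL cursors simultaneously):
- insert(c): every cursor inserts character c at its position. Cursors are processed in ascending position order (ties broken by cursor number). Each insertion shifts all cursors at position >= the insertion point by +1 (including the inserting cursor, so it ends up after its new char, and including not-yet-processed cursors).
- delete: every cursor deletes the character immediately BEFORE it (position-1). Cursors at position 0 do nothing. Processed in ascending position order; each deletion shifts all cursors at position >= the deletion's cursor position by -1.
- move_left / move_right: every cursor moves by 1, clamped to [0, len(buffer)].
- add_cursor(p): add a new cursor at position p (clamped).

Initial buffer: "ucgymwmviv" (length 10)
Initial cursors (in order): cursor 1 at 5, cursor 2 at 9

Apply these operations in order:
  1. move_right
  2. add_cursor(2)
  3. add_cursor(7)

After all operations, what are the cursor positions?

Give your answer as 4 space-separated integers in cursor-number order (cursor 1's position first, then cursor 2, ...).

Answer: 6 10 2 7

Derivation:
After op 1 (move_right): buffer="ucgymwmviv" (len 10), cursors c1@6 c2@10, authorship ..........
After op 2 (add_cursor(2)): buffer="ucgymwmviv" (len 10), cursors c3@2 c1@6 c2@10, authorship ..........
After op 3 (add_cursor(7)): buffer="ucgymwmviv" (len 10), cursors c3@2 c1@6 c4@7 c2@10, authorship ..........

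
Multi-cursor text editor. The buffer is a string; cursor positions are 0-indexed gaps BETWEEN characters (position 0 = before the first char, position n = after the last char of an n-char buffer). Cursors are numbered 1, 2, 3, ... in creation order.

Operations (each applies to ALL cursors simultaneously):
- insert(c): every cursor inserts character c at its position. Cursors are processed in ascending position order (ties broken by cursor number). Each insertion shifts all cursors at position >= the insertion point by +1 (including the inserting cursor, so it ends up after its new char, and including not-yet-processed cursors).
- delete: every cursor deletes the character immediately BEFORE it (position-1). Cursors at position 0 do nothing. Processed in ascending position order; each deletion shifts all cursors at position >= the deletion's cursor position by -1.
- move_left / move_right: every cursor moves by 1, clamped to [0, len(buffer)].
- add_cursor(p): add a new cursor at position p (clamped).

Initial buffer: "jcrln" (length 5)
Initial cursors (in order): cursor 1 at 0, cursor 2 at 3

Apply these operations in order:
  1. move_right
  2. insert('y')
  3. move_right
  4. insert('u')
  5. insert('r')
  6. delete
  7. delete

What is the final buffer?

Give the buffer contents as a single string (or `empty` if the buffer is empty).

Answer: jycrlyn

Derivation:
After op 1 (move_right): buffer="jcrln" (len 5), cursors c1@1 c2@4, authorship .....
After op 2 (insert('y')): buffer="jycrlyn" (len 7), cursors c1@2 c2@6, authorship .1...2.
After op 3 (move_right): buffer="jycrlyn" (len 7), cursors c1@3 c2@7, authorship .1...2.
After op 4 (insert('u')): buffer="jycurlynu" (len 9), cursors c1@4 c2@9, authorship .1.1..2.2
After op 5 (insert('r')): buffer="jycurrlynur" (len 11), cursors c1@5 c2@11, authorship .1.11..2.22
After op 6 (delete): buffer="jycurlynu" (len 9), cursors c1@4 c2@9, authorship .1.1..2.2
After op 7 (delete): buffer="jycrlyn" (len 7), cursors c1@3 c2@7, authorship .1...2.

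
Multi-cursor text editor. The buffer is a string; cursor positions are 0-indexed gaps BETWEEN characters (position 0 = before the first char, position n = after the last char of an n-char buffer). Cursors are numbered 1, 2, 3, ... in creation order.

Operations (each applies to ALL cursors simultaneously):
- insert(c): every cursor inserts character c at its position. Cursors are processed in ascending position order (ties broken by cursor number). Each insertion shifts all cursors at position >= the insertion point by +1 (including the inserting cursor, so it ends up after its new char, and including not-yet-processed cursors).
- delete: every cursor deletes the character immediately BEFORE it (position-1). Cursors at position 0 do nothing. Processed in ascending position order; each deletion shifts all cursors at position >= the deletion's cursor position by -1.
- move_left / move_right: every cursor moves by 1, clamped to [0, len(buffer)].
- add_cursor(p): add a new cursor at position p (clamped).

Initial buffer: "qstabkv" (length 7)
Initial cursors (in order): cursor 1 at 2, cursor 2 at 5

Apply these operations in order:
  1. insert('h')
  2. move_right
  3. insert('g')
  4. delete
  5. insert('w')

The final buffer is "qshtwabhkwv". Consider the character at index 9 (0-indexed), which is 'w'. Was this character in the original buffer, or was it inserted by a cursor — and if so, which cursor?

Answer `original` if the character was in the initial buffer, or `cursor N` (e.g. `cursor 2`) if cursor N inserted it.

After op 1 (insert('h')): buffer="qshtabhkv" (len 9), cursors c1@3 c2@7, authorship ..1...2..
After op 2 (move_right): buffer="qshtabhkv" (len 9), cursors c1@4 c2@8, authorship ..1...2..
After op 3 (insert('g')): buffer="qshtgabhkgv" (len 11), cursors c1@5 c2@10, authorship ..1.1..2.2.
After op 4 (delete): buffer="qshtabhkv" (len 9), cursors c1@4 c2@8, authorship ..1...2..
After op 5 (insert('w')): buffer="qshtwabhkwv" (len 11), cursors c1@5 c2@10, authorship ..1.1..2.2.
Authorship (.=original, N=cursor N): . . 1 . 1 . . 2 . 2 .
Index 9: author = 2

Answer: cursor 2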